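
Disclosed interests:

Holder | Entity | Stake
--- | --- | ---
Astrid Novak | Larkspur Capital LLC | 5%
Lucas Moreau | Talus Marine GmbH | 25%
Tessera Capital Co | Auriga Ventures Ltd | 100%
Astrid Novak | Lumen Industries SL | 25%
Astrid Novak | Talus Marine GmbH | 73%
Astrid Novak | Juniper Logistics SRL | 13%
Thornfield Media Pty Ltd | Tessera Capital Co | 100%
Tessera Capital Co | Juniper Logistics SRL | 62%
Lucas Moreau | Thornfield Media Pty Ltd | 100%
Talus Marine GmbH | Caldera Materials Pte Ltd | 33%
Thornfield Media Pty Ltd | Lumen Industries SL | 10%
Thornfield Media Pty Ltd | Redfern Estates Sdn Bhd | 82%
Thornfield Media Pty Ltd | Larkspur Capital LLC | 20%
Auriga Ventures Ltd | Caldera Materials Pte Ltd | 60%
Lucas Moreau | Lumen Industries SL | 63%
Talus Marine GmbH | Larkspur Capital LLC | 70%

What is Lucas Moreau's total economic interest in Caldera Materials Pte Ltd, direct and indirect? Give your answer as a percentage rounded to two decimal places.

Lucas reaches Caldera along 2 paths.
Via Thornfield → Tessera → Auriga: 100% × 100% × 100% × 60% = 60%.
Via Talus: 25% × 33% = 8.25%.
Total: 60% + 8.25% = 68.25%.

68.25%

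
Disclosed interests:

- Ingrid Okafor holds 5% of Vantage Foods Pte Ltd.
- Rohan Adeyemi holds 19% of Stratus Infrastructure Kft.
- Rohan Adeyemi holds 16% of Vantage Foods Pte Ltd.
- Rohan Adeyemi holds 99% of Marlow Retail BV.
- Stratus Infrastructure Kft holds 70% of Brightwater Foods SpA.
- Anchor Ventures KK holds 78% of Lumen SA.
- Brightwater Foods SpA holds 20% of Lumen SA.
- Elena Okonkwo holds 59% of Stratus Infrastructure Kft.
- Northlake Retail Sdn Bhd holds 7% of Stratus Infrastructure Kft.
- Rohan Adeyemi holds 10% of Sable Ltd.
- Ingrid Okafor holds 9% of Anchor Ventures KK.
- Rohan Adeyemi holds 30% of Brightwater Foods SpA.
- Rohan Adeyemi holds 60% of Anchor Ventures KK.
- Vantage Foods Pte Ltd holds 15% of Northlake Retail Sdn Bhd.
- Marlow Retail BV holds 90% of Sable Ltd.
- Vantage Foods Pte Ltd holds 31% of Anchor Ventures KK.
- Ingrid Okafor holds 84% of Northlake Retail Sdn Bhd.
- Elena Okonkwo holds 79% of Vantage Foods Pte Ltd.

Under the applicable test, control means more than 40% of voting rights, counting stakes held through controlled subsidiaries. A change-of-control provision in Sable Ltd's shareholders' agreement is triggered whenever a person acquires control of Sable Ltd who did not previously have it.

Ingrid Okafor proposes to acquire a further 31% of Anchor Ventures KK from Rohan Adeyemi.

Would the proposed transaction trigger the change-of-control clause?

The purchase adds only to Ingrid's holdings (Rohan's stake shrinks), so Ingrid is the only person who could newly come to control Sable.
Ingrid holds 84% of Northlake, so Ingrid controls Northlake.
Neither Ingrid nor any entity Ingrid controls holds any voting interest in Sable.
So before the transaction, Ingrid does not control Sable.
After the purchase, Ingrid's direct stake in Anchor rises to 9% + 31% = 40%, and Rohan's stake falls to 29%.
Ingrid's side now holds 40% of Anchor, not > 40%, so Ingrid still does not control Anchor.
After the transaction, neither Ingrid nor any entity Ingrid controls holds a voting interest in Sable, so Ingrid still does not control it.
No new person acquires control, so the clause is not triggered.

No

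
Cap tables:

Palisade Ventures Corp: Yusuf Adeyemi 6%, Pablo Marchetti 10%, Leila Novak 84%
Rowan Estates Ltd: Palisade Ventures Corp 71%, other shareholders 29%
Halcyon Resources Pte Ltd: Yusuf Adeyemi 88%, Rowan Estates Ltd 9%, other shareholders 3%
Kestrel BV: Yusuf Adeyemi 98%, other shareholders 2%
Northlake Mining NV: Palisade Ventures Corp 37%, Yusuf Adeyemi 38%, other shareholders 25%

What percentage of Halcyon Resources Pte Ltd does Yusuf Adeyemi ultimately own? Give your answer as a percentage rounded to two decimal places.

88.38%

Yusuf reaches Halcyon along 2 paths.
Direct stake: 88% = 88%.
Via Palisade → Rowan: 6% × 71% × 9% = 0.3834%.
Total: 88% + 0.3834% = 88.3834%.
Rounded: 88.38%.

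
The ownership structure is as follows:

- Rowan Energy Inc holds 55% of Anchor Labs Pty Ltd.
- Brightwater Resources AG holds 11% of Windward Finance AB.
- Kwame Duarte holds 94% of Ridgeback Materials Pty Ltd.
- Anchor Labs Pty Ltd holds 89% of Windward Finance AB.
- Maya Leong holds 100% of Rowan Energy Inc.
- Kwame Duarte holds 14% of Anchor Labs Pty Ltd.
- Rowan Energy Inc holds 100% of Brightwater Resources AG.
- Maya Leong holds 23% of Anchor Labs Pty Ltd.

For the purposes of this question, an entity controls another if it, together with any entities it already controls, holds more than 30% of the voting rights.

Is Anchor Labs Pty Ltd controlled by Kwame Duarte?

Kwame holds 94% of Ridgeback, so Kwame controls Ridgeback.
In Anchor, Kwame's side holds only 14%, not > 30%.
So Kwame does not control Anchor.

No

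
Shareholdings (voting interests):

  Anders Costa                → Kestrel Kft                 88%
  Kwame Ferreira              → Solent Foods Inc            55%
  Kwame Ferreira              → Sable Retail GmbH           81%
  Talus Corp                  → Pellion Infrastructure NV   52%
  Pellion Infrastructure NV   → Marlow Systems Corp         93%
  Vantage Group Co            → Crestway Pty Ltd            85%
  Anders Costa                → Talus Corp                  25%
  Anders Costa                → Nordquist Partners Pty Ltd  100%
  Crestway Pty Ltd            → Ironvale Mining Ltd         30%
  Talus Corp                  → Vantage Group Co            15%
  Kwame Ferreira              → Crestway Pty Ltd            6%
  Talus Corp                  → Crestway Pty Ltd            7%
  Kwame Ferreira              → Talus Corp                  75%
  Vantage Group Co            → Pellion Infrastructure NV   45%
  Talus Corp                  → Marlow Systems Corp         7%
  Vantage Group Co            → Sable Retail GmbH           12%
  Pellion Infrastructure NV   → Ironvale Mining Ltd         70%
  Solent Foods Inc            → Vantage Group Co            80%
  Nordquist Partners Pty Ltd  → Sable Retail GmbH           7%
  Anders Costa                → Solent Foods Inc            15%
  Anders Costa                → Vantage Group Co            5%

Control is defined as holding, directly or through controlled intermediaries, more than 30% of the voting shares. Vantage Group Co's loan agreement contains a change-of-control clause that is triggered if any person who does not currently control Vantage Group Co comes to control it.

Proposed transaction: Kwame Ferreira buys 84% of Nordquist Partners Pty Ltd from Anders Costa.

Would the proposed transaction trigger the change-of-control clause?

No

The purchase adds only to Kwame's holdings (Anders's stake shrinks), so Kwame is the only person who could newly come to control Vantage.
Kwame holds 75% of Talus, so Kwame controls Talus.
Kwame holds 55% of Solent, so Kwame controls Solent.
Talus and Solent together hold 15% + 80% = 95% of Vantage, so Kwame controls Vantage.
So Kwame already controls Vantage before the transaction.
After the purchase, Kwame holds 84% of Nordquist directly, and Anders's stake falls to 16%.
Kwame controlled Vantage already, so this is not a new person acquiring control; every other person's position is unchanged or reduced.
No new person acquires control, so the clause is not triggered.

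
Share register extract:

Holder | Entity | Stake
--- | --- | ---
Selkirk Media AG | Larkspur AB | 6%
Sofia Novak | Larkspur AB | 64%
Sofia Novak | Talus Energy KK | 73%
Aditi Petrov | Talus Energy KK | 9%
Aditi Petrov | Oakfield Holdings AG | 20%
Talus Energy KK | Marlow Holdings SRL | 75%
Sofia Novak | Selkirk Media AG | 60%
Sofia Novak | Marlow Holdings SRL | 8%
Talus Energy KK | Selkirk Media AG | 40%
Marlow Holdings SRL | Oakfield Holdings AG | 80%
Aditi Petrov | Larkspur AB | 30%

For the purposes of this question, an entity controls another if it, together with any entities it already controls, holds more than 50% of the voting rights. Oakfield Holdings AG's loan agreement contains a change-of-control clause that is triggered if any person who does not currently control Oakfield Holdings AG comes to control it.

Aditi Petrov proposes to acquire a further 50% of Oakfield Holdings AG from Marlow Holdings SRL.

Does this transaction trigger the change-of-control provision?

Yes

The purchase adds only to Aditi's holdings (Marlow's stake shrinks), so Aditi is the only person who could newly come to control Oakfield.
Aditi's largest direct stake is 30% in Larkspur, which does not meet the threshold, so Aditi controls no company.
In Oakfield, Aditi's side holds only 20%, not > 50%.
So before the transaction, Aditi does not control Oakfield.
After the purchase, Aditi's direct stake in Oakfield rises to 20% + 50% = 70%, and Marlow's stake falls to 30%.
Aditi holds 70% of Oakfield, so Aditi controls Oakfield.
Aditi did not control Oakfield before and does after, so the clause is triggered.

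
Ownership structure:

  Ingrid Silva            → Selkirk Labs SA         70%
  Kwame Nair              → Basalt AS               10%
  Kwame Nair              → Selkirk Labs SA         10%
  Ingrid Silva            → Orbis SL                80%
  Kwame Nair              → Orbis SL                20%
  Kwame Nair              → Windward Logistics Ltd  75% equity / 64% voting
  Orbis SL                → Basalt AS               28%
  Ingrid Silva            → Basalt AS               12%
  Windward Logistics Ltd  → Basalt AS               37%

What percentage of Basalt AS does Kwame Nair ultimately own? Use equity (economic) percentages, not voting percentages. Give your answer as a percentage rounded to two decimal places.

43.35%

Kwame reaches Basalt along 3 paths.
Direct stake: 10% = 10%.
Via Windward: 75% × 37% = 27.75%.
Via Orbis: 20% × 28% = 5.6%.
Total: 10% + 27.75% + 5.6% = 43.35%.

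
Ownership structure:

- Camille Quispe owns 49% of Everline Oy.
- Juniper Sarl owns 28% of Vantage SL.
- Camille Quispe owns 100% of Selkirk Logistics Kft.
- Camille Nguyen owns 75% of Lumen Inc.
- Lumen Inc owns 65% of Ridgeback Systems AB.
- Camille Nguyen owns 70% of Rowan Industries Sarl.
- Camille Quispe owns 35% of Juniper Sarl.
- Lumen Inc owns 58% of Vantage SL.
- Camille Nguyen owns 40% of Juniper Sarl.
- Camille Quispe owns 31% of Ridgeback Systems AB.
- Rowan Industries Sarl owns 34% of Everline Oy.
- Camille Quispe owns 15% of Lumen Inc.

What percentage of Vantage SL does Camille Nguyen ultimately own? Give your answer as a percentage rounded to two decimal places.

54.70%

Camille Nguyen reaches Vantage along 2 paths.
Via Juniper: 40% × 28% = 11.2%.
Via Lumen: 75% × 58% = 43.5%.
Total: 11.2% + 43.5% = 54.7%.
Rounded: 54.70%.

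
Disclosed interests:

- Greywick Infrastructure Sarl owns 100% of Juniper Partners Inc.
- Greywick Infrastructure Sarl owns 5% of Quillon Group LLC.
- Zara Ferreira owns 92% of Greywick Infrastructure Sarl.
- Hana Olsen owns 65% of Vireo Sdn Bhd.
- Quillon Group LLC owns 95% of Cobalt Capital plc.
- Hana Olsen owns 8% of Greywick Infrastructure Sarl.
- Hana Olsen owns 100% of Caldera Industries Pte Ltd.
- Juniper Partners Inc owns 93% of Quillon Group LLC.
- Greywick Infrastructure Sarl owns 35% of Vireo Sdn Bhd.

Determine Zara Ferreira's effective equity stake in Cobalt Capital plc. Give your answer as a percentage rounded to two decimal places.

85.65%

Zara reaches Cobalt along 2 paths.
Via Greywick → Juniper → Quillon: 92% × 100% × 93% × 95% = 81.282%.
Via Greywick → Quillon: 92% × 5% × 95% = 4.37%.
Total: 81.282% + 4.37% = 85.652%.
Rounded: 85.65%.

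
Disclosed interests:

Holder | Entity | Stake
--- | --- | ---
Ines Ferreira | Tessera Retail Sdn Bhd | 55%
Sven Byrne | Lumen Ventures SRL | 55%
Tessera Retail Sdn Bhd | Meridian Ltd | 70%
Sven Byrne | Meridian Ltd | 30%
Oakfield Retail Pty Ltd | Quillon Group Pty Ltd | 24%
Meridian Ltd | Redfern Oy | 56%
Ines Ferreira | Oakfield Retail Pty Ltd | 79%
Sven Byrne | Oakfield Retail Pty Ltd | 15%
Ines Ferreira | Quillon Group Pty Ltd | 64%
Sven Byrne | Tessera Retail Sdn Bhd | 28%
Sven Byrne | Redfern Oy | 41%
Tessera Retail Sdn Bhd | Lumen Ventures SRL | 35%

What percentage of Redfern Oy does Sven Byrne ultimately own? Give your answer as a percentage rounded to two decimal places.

68.78%

Sven reaches Redfern along 3 paths.
Direct stake: 41% = 41%.
Via Meridian: 30% × 56% = 16.8%.
Via Tessera → Meridian: 28% × 70% × 56% = 10.976%.
Total: 41% + 16.8% + 10.976% = 68.776%.
Rounded: 68.78%.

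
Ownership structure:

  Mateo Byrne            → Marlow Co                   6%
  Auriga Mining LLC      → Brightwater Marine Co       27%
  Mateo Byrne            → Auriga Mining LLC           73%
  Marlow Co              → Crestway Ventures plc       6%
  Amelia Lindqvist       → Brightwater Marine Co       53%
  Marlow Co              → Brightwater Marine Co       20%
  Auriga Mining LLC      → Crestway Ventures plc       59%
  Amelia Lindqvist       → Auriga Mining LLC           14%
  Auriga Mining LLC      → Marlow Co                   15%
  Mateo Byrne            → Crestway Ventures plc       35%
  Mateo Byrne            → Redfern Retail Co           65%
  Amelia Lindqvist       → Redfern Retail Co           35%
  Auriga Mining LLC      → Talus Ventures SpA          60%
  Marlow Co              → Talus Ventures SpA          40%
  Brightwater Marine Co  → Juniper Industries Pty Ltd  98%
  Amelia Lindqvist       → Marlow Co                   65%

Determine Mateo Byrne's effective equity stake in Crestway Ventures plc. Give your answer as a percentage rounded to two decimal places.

Mateo reaches Crestway along 4 paths.
Direct stake: 35% = 35%.
Via Auriga: 73% × 59% = 43.07%.
Via Auriga → Marlow: 73% × 15% × 6% = 0.657%.
Via Marlow: 6% × 6% = 0.36%.
Total: 35% + 43.07% + 0.657% + 0.36% = 79.087%.
Rounded: 79.09%.

79.09%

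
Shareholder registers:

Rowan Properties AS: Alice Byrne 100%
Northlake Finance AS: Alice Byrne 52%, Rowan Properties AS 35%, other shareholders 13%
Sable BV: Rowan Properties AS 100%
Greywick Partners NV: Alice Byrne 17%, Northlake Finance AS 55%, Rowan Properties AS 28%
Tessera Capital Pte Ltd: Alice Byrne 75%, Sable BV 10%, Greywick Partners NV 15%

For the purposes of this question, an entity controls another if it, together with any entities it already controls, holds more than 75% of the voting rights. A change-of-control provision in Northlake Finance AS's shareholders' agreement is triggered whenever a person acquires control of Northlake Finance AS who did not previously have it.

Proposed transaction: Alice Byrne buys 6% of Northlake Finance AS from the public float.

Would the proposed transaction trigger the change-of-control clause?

No

The purchase changes only Alice's holdings, so Alice is the only person who could newly come to control Northlake.
Alice holds 100% of Rowan, so Alice controls Rowan.
Alice and Rowan together hold 52% + 35% = 87% of Northlake, so Alice controls Northlake.
So Alice already controls Northlake before the transaction.
After the purchase, Alice's direct stake in Northlake rises to 52% + 6% = 58%.
Alice controlled Northlake already, so this is not a new person acquiring control; every other person's position is unchanged or reduced.
No new person acquires control, so the clause is not triggered.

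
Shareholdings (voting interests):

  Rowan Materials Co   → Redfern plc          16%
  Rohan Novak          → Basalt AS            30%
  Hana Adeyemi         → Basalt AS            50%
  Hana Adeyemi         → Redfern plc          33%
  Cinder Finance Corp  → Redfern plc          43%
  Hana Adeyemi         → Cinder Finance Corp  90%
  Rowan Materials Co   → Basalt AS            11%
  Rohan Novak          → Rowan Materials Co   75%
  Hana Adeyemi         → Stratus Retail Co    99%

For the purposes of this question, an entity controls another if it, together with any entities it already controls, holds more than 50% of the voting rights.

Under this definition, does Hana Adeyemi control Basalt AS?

No

Hana holds 90% of Cinder, so Hana controls Cinder.
Hana holds 99% of Stratus, so Hana controls Stratus.
Hana and Cinder together hold 33% + 43% = 76% of Redfern, so Hana controls Redfern.
In Basalt, Hana's side holds only 50%, not > 50%.
So Hana does not control Basalt.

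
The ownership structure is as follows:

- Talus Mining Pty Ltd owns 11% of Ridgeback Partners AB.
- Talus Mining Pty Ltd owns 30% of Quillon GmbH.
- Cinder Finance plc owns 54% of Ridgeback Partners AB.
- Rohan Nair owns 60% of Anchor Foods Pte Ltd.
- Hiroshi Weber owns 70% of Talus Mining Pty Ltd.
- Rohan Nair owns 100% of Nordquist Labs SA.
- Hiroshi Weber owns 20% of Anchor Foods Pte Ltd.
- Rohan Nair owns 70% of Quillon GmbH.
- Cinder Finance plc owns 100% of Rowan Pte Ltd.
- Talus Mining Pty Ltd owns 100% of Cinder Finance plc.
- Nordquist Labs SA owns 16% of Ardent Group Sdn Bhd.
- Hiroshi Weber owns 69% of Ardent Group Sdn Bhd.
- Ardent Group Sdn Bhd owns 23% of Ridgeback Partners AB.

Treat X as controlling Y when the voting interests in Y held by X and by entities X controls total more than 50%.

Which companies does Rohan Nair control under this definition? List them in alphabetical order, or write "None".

Anchor Foods Pte Ltd, Nordquist Labs SA, Quillon GmbH

Rohan holds 100% of Nordquist, so Rohan controls Nordquist.
Rohan holds 60% of Anchor, so Rohan controls Anchor.
Rohan holds 70% of Quillon, so Rohan controls Quillon.
No other company's threshold is met.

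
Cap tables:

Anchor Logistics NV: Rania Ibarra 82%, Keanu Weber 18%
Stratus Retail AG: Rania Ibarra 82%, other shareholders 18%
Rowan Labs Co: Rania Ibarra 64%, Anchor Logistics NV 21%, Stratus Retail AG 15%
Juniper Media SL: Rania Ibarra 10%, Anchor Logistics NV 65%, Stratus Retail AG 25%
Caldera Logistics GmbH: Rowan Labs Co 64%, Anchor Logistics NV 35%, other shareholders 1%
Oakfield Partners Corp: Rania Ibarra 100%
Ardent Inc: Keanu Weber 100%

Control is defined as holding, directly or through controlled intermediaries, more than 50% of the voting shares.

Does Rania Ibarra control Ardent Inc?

Rania holds 82% of Anchor, so Rania controls Anchor.
Rania holds 82% of Stratus, so Rania controls Stratus.
Rania and Anchor and Stratus together hold 64% + 21% + 15% = 100% of Rowan, so Rania controls Rowan.
Rania and Anchor and Stratus together hold 10% + 65% + 25% = 100% of Juniper, so Rania controls Juniper.
Rowan and Anchor together hold 64% + 35% = 99% of Caldera, so Rania controls Caldera.
Rania holds 100% of Oakfield, so Rania controls Oakfield.
Neither Rania nor any entity Rania controls holds any voting interest in Ardent.
So Rania does not control Ardent.

No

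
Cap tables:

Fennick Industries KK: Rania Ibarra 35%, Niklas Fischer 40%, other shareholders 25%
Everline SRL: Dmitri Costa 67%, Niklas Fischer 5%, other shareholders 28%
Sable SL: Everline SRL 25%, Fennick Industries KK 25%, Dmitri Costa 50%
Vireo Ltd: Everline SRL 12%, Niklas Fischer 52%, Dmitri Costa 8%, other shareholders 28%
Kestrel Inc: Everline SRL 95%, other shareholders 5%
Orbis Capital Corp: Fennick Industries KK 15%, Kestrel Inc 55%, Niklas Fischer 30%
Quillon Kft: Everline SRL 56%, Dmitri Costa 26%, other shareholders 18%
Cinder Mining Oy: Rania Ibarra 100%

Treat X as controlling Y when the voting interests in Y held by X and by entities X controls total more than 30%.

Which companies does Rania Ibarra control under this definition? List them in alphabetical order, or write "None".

Cinder Mining Oy, Fennick Industries KK

Rania holds 35% of Fennick, so Rania controls Fennick.
Rania holds 100% of Cinder, so Rania controls Cinder.
No other company's threshold is met.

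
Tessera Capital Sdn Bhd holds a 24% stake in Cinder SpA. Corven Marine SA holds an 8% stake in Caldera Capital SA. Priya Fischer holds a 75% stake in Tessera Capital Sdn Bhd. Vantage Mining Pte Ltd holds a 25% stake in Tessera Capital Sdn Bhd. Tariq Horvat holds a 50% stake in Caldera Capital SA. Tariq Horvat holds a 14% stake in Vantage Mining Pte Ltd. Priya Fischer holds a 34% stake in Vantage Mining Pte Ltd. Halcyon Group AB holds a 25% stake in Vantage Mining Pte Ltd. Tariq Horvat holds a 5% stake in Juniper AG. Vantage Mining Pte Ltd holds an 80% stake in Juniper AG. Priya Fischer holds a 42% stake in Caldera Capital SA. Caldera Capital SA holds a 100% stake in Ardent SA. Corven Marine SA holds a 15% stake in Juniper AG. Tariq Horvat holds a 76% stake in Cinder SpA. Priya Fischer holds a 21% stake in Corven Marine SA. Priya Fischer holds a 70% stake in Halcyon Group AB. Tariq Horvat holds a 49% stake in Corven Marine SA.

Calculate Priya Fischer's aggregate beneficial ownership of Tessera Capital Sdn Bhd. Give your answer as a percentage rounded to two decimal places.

87.88%

Priya reaches Tessera along 3 paths.
Direct stake: 75% = 75%.
Via Vantage: 34% × 25% = 8.5%.
Via Halcyon → Vantage: 70% × 25% × 25% = 4.375%.
Total: 75% + 8.5% + 4.375% = 87.875%.
Rounded: 87.88%.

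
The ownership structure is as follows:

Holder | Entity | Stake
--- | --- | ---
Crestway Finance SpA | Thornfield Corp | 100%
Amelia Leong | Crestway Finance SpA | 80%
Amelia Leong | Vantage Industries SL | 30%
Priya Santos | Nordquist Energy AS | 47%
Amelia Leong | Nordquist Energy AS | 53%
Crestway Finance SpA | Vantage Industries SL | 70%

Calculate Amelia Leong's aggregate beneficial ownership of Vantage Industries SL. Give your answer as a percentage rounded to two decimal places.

86.00%

Amelia reaches Vantage along 2 paths.
Direct stake: 30% = 30%.
Via Crestway: 80% × 70% = 56%.
Total: 30% + 56% = 86%.
Rounded: 86.00%.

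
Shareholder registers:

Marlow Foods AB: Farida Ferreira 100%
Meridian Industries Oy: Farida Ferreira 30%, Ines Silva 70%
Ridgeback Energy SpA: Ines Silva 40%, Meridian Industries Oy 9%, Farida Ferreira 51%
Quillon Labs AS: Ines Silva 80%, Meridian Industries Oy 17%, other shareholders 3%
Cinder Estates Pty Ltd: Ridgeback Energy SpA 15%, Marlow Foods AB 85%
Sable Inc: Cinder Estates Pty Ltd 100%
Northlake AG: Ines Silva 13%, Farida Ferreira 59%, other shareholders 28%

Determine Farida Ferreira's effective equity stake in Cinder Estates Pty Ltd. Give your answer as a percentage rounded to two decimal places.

93.06%

Farida reaches Cinder along 3 paths.
Via Meridian → Ridgeback: 30% × 9% × 15% = 0.405%.
Via Ridgeback: 51% × 15% = 7.65%.
Via Marlow: 100% × 85% = 85%.
Total: 0.405% + 7.65% + 85% = 93.055%.
Rounded: 93.06%.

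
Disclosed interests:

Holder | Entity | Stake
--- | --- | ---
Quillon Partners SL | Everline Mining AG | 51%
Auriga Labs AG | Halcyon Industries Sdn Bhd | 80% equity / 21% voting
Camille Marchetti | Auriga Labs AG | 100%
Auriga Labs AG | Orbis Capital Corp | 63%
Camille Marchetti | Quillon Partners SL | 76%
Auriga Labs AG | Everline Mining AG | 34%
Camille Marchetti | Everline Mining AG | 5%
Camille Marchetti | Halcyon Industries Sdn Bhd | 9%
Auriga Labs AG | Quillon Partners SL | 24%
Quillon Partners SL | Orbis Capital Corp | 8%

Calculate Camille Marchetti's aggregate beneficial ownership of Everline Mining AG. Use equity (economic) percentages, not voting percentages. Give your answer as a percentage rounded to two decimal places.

Camille reaches Everline along 4 paths.
Direct stake: 5% = 5%.
Via Auriga: 100% × 34% = 34%.
Via Quillon: 76% × 51% = 38.76%.
Via Auriga → Quillon: 100% × 24% × 51% = 12.24%.
Total: 5% + 34% + 38.76% + 12.24% = 90%.
Rounded: 90.00%.

90.00%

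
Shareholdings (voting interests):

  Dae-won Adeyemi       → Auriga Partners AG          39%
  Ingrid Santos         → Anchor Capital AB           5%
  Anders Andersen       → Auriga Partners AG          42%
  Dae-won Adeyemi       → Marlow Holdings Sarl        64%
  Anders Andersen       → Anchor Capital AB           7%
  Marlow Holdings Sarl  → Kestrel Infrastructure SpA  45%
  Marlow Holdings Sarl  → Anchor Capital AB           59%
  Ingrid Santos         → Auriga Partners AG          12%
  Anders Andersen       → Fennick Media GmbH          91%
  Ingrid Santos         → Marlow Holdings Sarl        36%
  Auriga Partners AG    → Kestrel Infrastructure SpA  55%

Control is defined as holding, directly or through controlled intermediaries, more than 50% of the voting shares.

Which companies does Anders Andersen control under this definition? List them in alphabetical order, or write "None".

Anders holds 91% of Fennick, so Anders controls Fennick.
No other company's threshold is met.

Fennick Media GmbH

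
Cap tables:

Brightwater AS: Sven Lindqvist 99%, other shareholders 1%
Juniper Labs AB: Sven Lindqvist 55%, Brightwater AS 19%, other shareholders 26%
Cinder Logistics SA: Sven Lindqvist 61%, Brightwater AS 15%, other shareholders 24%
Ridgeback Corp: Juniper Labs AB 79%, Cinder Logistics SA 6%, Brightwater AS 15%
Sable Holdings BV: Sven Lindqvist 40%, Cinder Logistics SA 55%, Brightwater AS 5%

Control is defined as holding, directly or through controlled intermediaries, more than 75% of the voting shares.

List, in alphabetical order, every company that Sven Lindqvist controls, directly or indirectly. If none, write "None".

Sven holds 99% of Brightwater, so Sven controls Brightwater.
Sven and Brightwater together hold 61% + 15% = 76% of Cinder, so Sven controls Cinder.
Sven and Cinder and Brightwater together hold 40% + 55% + 5% = 100% of Sable, so Sven controls Sable.
No other company's threshold is met.

Brightwater AS, Cinder Logistics SA, Sable Holdings BV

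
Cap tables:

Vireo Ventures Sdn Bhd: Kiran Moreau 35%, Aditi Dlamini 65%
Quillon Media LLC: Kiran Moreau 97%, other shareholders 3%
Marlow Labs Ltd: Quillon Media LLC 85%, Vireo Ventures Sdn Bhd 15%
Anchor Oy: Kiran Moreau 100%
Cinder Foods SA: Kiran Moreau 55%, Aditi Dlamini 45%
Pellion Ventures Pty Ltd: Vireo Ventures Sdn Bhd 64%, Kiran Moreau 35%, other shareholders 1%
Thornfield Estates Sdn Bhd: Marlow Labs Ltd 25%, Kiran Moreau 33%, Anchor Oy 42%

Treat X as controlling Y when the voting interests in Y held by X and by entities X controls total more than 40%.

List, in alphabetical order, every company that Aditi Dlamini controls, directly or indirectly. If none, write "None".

Cinder Foods SA, Pellion Ventures Pty Ltd, Vireo Ventures Sdn Bhd

Aditi holds 65% of Vireo, so Aditi controls Vireo.
Aditi holds 45% of Cinder, so Aditi controls Cinder.
Vireo holds 64% of Pellion, so Aditi controls Pellion.
No other company's threshold is met.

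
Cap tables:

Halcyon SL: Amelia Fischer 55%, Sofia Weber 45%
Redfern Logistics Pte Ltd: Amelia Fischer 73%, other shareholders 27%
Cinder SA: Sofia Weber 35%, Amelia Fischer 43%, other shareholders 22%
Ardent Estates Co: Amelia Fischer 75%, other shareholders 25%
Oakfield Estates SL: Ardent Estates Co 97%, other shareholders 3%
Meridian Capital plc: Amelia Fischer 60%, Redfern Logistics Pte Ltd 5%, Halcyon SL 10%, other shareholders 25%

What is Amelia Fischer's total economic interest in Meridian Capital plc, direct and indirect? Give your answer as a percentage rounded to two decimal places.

Amelia reaches Meridian along 3 paths.
Direct stake: 60% = 60%.
Via Redfern: 73% × 5% = 3.65%.
Via Halcyon: 55% × 10% = 5.5%.
Total: 60% + 3.65% + 5.5% = 69.15%.

69.15%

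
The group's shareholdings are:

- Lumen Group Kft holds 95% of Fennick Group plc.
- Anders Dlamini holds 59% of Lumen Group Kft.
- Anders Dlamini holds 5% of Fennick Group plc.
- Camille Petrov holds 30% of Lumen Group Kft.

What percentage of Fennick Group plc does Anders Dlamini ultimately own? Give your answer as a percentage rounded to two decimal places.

Anders reaches Fennick along 2 paths.
Via Lumen: 59% × 95% = 56.05%.
Direct stake: 5% = 5%.
Total: 56.05% + 5% = 61.05%.

61.05%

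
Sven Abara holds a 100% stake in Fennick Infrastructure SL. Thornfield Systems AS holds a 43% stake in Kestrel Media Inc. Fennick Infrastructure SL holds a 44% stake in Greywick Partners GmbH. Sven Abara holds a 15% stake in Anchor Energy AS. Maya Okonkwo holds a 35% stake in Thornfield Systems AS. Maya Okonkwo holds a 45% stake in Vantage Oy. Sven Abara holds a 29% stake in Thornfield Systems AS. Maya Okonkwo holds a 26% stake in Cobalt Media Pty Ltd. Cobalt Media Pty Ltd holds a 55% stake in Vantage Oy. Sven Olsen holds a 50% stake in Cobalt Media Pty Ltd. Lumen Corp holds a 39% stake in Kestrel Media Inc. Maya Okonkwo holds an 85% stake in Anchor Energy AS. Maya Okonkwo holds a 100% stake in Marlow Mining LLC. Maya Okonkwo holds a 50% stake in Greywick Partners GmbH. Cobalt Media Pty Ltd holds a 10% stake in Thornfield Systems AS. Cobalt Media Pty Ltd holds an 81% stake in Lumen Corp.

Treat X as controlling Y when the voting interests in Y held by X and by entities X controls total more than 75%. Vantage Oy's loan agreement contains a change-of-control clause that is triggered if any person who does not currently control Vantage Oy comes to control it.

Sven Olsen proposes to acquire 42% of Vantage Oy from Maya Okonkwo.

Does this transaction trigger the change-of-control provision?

The purchase adds only to Sven Olsen's holdings (Maya's stake shrinks), so Sven Olsen is the only person who could newly come to control Vantage.
Sven Olsen's largest direct stake is 50% in Cobalt, which does not meet the threshold, so Sven Olsen controls no company.
Neither Sven Olsen nor any entity Sven Olsen controls holds any voting interest in Vantage.
So before the transaction, Sven Olsen does not control Vantage.
After the purchase, Sven Olsen holds 42% of Vantage directly, and Maya's stake falls to 3%.
After the transaction, Sven Olsen's side holds 42% of Vantage, not > 75%, so Sven Olsen still does not control Vantage.
No new person acquires control, so the clause is not triggered.

No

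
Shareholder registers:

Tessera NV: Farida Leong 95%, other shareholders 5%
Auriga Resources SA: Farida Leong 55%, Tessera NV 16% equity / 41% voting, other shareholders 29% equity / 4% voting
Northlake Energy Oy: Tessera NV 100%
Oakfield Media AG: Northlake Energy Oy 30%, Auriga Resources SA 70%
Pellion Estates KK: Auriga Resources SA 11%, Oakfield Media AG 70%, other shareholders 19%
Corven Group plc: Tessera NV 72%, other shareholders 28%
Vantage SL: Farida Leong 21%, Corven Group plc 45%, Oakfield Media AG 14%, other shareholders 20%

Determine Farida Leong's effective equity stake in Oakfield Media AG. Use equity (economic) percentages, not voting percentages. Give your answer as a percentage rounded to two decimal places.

77.64%

Farida reaches Oakfield along 3 paths.
Via Tessera → Northlake: 95% × 100% × 30% = 28.5%.
Via Auriga: 55% × 70% = 38.5%.
Via Tessera → Auriga: 95% × 16% × 70% = 10.64%.
Total: 28.5% + 38.5% + 10.64% = 77.64%.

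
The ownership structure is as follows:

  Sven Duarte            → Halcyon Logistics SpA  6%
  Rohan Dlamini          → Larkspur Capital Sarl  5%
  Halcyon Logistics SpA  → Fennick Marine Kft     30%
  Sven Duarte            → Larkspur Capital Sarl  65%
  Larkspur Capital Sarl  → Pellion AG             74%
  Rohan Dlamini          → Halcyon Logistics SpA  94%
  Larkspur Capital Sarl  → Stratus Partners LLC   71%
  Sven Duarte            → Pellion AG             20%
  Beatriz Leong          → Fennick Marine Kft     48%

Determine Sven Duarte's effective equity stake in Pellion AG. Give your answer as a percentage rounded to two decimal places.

68.10%

Sven reaches Pellion along 2 paths.
Via Larkspur: 65% × 74% = 48.1%.
Direct stake: 20% = 20%.
Total: 48.1% + 20% = 68.1%.
Rounded: 68.10%.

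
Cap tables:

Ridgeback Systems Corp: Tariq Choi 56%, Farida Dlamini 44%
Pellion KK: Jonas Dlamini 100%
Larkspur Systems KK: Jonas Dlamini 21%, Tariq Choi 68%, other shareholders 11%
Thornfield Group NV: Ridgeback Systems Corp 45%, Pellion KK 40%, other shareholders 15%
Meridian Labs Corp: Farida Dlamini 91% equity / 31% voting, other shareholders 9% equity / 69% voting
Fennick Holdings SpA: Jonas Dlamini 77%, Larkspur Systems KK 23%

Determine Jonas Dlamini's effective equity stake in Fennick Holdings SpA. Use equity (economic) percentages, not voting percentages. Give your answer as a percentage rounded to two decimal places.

81.83%

Jonas reaches Fennick along 2 paths.
Direct stake: 77% = 77%.
Via Larkspur: 21% × 23% = 4.83%.
Total: 77% + 4.83% = 81.83%.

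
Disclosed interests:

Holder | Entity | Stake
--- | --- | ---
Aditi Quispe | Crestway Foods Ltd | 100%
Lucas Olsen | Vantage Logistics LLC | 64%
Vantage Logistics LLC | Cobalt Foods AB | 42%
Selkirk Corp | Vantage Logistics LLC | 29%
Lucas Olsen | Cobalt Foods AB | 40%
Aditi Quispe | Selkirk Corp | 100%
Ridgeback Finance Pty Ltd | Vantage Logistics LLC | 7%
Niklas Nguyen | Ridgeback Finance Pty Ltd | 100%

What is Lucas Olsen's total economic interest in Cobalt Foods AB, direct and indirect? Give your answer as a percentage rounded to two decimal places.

66.88%

Lucas reaches Cobalt along 2 paths.
Via Vantage: 64% × 42% = 26.88%.
Direct stake: 40% = 40%.
Total: 26.88% + 40% = 66.88%.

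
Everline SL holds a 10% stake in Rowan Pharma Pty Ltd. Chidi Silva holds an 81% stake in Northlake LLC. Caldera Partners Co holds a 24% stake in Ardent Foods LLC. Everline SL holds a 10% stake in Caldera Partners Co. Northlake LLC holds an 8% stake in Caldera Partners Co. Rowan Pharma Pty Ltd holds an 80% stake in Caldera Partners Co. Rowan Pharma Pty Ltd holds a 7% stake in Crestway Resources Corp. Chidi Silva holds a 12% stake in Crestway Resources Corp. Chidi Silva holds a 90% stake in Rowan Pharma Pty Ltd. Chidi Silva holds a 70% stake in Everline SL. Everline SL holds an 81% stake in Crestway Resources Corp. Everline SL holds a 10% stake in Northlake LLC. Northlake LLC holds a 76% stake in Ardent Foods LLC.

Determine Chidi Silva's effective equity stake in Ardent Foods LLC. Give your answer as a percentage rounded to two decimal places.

88.87%

Chidi reaches Ardent along 7 paths.
Via Northlake: 81% × 76% = 61.56%.
Via Everline → Northlake: 70% × 10% × 76% = 5.32%.
Via Everline → Rowan → Caldera: 70% × 10% × 80% × 24% = 1.344%.
Via Rowan → Caldera: 90% × 80% × 24% = 17.28%.
Via Northlake → Caldera: 81% × 8% × 24% = 1.5552%.
Via Everline → Northlake → Caldera: 70% × 10% × 8% × 24% = 0.1344%.
Via Everline → Caldera: 70% × 10% × 24% = 1.68%.
Total: 61.56% + 5.32% + 1.344% + 17.28% + 1.5552% + 0.1344% + 1.68% = 88.8736%.
Rounded: 88.87%.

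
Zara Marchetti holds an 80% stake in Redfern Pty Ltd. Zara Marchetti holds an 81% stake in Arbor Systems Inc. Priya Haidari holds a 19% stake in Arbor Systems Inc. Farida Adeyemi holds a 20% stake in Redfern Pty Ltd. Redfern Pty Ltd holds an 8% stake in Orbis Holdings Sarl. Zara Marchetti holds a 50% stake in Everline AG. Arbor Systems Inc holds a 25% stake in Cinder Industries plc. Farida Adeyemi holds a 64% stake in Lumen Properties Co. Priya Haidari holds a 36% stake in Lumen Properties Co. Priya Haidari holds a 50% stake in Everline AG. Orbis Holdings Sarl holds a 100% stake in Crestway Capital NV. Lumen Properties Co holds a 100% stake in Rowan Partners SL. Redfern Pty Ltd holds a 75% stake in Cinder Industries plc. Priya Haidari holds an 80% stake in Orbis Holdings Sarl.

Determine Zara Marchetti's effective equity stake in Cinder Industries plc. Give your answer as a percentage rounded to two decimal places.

Zara reaches Cinder along 2 paths.
Via Redfern: 80% × 75% = 60%.
Via Arbor: 81% × 25% = 20.25%.
Total: 60% + 20.25% = 80.25%.

80.25%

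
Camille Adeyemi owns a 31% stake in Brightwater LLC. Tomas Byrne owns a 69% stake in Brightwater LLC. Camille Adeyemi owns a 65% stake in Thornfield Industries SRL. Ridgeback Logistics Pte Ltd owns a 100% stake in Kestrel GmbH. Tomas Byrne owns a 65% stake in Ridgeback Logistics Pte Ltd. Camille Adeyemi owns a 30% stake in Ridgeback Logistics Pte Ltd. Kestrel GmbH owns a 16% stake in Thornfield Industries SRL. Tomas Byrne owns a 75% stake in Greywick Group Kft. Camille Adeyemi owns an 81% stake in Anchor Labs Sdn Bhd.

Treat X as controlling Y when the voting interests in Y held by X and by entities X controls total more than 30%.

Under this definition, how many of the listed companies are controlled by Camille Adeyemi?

3

Camille holds 81% of Anchor, so Camille controls Anchor.
Camille holds 31% of Brightwater, so Camille controls Brightwater.
Camille holds 65% of Thornfield, so Camille controls Thornfield.
No other company's threshold is met.
Camille controls 3 companies.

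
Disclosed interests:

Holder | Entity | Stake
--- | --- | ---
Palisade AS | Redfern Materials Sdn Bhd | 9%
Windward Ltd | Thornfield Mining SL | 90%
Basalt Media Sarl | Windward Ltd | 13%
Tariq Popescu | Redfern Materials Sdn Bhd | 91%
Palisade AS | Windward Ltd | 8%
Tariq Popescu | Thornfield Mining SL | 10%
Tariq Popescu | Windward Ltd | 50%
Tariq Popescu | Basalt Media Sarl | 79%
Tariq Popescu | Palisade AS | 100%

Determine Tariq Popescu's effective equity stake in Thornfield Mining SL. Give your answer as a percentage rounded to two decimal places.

71.44%

Tariq reaches Thornfield along 4 paths.
Direct stake: 10% = 10%.
Via Basalt → Windward: 79% × 13% × 90% = 9.243%.
Via Palisade → Windward: 100% × 8% × 90% = 7.2%.
Via Windward: 50% × 90% = 45%.
Total: 10% + 9.243% + 7.2% + 45% = 71.443%.
Rounded: 71.44%.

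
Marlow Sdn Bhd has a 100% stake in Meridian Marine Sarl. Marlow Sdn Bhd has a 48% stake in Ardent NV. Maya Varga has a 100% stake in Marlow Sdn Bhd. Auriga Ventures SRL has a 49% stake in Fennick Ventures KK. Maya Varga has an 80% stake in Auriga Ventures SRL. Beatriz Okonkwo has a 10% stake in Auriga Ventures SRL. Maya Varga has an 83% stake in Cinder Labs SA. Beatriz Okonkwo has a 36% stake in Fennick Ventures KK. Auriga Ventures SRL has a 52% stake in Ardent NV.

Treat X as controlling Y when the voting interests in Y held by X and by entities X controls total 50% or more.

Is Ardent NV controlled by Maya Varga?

Maya holds 100% of Marlow, so Maya controls Marlow.
Maya holds 80% of Auriga, so Maya controls Auriga.
Marlow and Auriga together hold 48% + 52% = 100% of Ardent, so Maya controls Ardent.

Yes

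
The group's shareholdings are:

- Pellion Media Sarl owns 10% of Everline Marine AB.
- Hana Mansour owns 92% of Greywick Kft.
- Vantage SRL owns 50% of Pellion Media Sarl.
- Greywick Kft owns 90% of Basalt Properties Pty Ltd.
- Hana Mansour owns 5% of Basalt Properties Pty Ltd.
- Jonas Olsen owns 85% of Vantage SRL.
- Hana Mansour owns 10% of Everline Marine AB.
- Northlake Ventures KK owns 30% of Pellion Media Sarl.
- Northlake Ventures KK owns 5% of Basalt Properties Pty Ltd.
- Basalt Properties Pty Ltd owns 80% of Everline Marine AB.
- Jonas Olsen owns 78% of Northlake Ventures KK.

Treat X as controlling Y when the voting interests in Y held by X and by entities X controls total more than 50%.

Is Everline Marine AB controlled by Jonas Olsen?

Jonas holds 78% of Northlake, so Jonas controls Northlake.
Jonas holds 85% of Vantage, so Jonas controls Vantage.
Vantage and Northlake together hold 50% + 30% = 80% of Pellion, so Jonas controls Pellion.
In Everline, Jonas's side holds only 10%, not > 50%.
So Jonas does not control Everline.

No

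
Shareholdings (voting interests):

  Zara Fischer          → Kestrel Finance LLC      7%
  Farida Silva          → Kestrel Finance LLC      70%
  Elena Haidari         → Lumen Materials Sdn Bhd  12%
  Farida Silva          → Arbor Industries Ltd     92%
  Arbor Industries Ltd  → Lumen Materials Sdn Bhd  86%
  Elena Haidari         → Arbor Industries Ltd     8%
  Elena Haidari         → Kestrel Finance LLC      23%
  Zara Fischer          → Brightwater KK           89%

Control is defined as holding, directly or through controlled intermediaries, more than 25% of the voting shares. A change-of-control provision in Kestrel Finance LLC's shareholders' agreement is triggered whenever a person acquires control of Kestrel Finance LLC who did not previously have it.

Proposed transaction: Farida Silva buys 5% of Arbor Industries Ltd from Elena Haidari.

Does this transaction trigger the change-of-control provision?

The purchase adds only to Farida's holdings (Elena's stake shrinks), so Farida is the only person who could newly come to control Kestrel.
Farida holds 70% of Kestrel, so Farida controls Kestrel.
So Farida already controls Kestrel before the transaction.
After the purchase, Farida's direct stake in Arbor rises to 92% + 5% = 97%, and Elena's stake falls to 3%.
Farida controlled Kestrel already, so this is not a new person acquiring control; every other person's position is unchanged or reduced.
No new person acquires control, so the clause is not triggered.

No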